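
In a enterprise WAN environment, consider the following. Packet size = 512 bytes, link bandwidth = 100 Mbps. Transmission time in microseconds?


Given: packet = 512 bytes, bandwidth = 100 Mbps
Packet in bits = 512 * 8 = 4096 bits
Bandwidth = 100 * 10^6 = 100000000 bps
Time = 4096 / 100000000 seconds
Time in us = 4096 * 10^6 / 100000000 = 40.96

40.96


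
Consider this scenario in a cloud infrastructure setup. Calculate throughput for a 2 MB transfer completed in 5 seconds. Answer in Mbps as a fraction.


Given: file = 2 MB, time = 5 s
File in Mb = 2 * 8 = 16 Mb
Throughput = 16 / 5 Mbps
Throughput = 16/5 Mbps

16/5


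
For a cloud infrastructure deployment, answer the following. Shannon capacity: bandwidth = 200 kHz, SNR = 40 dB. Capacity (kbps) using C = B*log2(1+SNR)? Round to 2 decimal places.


Given: B = 200 kHz, SNR = 40 dB
SNR linear = 10^(40/10) = 10000
1 + SNR = 10001
log2(10001) = 13.2878566418
C = 200 * 1000 * 13.2878566418 = 2657571.3284 bps
C = 2657.571328 kbps -> 2657.57 kbps (2 dp)

2657.57


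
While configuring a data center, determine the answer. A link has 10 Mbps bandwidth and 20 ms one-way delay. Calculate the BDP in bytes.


Given: bandwidth = 10 Mbps, delay = 20 ms
BDP in bits = 10 * 10^6 * 20 / 1000
BDP in bits = 200000
BDP in bytes = 200000 / 8 = 25000

25000


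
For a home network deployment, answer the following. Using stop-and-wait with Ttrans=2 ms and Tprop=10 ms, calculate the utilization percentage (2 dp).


Given: Ttrans = 2 ms, Tprop = 10 ms
RTT = 2 * Tprop = 2 * 10 = 20 ms
U = Ttrans / (Ttrans + RTT)
U = 2 / (2 + 20)
U = 2 / 22 = 0.090909
U% = 9.09%

9.09


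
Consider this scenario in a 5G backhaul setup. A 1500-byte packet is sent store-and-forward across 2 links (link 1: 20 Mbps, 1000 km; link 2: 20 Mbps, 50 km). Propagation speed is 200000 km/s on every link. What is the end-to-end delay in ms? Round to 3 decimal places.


Packet = 1500 bytes = 12000 bits. Store-and-forward: sum (t_trans + t_prop) per link.
Link 1: t_trans = 12000/(20*10^6) s = 0.6000 ms; t_prop = 1000/200000 s = 5.0000 ms; subtotal = 5.6000 ms
Link 2: t_trans = 12000/(20*10^6) s = 0.6000 ms; t_prop = 50/200000 s = 0.2500 ms; subtotal = 0.8500 ms
End-to-end = 5.6000 + 0.8500 = 6.4500 ms -> 6.450 ms (3 dp)

6.450


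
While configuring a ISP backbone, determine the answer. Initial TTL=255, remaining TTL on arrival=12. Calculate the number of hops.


Given: initial TTL = 255, received TTL = 12
Hops = initial TTL - received TTL
Hops = 255 - 12 = 243

243


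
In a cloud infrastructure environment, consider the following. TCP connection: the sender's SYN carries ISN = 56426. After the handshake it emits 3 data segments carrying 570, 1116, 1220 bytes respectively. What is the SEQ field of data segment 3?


The SYN occupies sequence number ISN = 56426, so the first data byte is ISN + 1 = 56427.
SEQ of data segment i = (ISN + 1) + sum of payload sizes of segments 1..i-1.
Segment 1: SEQ = 56427, payload = 570 bytes
Segment 2: SEQ = 56997, payload = 1116 bytes
Segment 3: SEQ = 58113, payload = 1220 bytes
SEQ of segment 3 = 56427 + 570 + 1116 = 58113

58113


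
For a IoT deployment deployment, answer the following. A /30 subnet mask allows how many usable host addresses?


Given: subnet mask /30
Host bits = 32 - 30 = 2
Total addresses = 2^2 = 4
Usable hosts = 4 - 2 (network + broadcast) = 2

2


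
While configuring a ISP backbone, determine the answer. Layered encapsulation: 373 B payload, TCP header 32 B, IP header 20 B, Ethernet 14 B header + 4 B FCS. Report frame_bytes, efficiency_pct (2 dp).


TCP segment = 373 + 32 = 405 B
IP packet = 405 + 20 = 425 B
Ethernet frame = 425 + 14 + 4 = 443 B
Efficiency = app / frame = 373 / 443 = 0.841986 = 84.1986% -> 84.20% (2 dp)

443, 84.20


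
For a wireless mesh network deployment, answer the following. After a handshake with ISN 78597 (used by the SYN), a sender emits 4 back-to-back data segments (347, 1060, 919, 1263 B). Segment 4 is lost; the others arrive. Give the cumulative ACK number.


SYN uses sequence number 78597; first data byte = ISN + 1 = 78598.
Segment 1: SEQ = 78598, len = 347 B, covers [78598, 78944]
Segment 2: SEQ = 78945, len = 1060 B, covers [78945, 80004]
Segment 3: SEQ = 80005, len = 919 B, covers [80005, 80923]
Segment 4: SEQ = 80924, len = 1263 B, covers [80924, 82186] [LOST]
In-order data received: bytes [78598, 80923] (segments 1..3).
Segment 4 missing -> gap begins at byte 80924.
Cumulative ACK = next expected in-order byte = 78598 + 347 + 1060 + 919 = 80924

80924


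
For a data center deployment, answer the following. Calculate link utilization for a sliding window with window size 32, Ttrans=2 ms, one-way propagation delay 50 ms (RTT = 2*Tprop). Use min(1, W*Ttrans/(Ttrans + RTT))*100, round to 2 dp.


Given: W = 32, Ttrans = 2 ms, RTT = 100 ms (= 2 * Tprop, Tprop = 50 ms)
Cycle time = Ttrans + RTT = 2 + 100 = 102 ms (first packet sent until its ACK returns)
W * Ttrans = 32 * 2 = 64 ms of sending per cycle
W * Ttrans / (Ttrans + RTT) = 64 / 102 = 0.627451
U = min(1, 0.627451) = 0.627451
U% = 62.75%

62.75


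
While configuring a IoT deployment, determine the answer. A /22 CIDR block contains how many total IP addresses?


Given: CIDR prefix /22
Host bits = 32 - 22 = 10
Total addresses = 2^10 = 1024

1024


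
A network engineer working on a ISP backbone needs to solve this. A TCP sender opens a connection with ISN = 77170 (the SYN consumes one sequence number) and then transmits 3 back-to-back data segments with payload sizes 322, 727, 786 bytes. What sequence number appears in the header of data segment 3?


The SYN occupies sequence number ISN = 77170, so the first data byte is ISN + 1 = 77171.
SEQ of data segment i = (ISN + 1) + sum of payload sizes of segments 1..i-1.
Segment 1: SEQ = 77171, payload = 322 bytes
Segment 2: SEQ = 77493, payload = 727 bytes
Segment 3: SEQ = 78220, payload = 786 bytes
SEQ of segment 3 = 77171 + 322 + 727 = 78220

78220


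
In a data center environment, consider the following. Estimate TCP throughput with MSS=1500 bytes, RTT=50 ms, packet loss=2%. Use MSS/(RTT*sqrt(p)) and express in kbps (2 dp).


Given: MSS = 1500 bytes, RTT = 50 ms, loss = 2%
RTT in seconds = 50 / 1000 = 0.05
Loss rate = 2% = 0.02
sqrt(loss) = sqrt(0.02) = 0.141421356237
Throughput (bytes/s) = 1500 / (0.05 * 0.141421356237) = 212132.0344
Throughput (kbps) = 212132.0344 * 8 / 1000 = 1697.056275 -> 1697.06 kbps (2 dp)

1697.06


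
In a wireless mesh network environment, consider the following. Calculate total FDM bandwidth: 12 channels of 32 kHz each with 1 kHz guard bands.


Given: 12 channels, 32 kHz each, guard = 1 kHz
Channel bandwidth = 12 * 32 = 384 kHz
Guard bands = 11 gaps * 1 kHz = 11 kHz
Total = 384 + 11 = 395 kHz

395


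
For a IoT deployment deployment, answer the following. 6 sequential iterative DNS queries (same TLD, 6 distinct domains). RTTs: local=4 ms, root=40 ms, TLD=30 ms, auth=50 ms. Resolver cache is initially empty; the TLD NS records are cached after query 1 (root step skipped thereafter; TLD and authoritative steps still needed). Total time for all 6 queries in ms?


Lookup 1 (cold cache): local + root + TLD + auth = 4 + 40 + 30 + 50 = 124 ms
Lookups 2..6 (TLD NS cached -> skip root; new domain -> still ask TLD and auth): local + TLD + auth = 4 + 30 + 50 = 84 ms each
Remaining 5 lookups: 5 * 84 = 420 ms
Total = 124 + 420 = 544 ms

544


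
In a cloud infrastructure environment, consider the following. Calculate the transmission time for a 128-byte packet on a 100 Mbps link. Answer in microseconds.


Given: packet = 128 bytes, bandwidth = 100 Mbps
Packet in bits = 128 * 8 = 1024 bits
Bandwidth = 100 * 10^6 = 100000000 bps
Time = 1024 / 100000000 seconds
Time in us = 1024 * 10^6 / 100000000 = 10.24

10.24


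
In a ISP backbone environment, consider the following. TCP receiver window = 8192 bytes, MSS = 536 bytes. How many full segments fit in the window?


Given: RWND = 8192 bytes, MSS = 536 bytes
Full segments = floor(RWND / MSS)
Full segments = floor(8192 / 536)
Full segments = floor(15.2836) = 15

15


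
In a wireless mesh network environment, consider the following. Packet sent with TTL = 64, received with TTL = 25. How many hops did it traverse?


Given: initial TTL = 64, received TTL = 25
Hops = initial TTL - received TTL
Hops = 64 - 25 = 39

39


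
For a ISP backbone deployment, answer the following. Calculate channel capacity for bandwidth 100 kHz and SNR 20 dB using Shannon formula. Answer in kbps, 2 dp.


Given: B = 100 kHz, SNR = 20 dB
SNR linear = 10^(20/10) = 100
1 + SNR = 101
log2(101) = 6.6582114828
C = 100 * 1000 * 6.6582114828 = 665821.1483 bps
C = 665.821148 kbps -> 665.82 kbps (2 dp)

665.82


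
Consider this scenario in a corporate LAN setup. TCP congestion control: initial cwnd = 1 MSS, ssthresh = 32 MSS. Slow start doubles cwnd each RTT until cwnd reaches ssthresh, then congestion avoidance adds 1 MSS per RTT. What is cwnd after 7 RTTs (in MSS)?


RTT 0: cwnd = 1 MSS (initial)
RTT 1: cwnd = 2 MSS (slow start, doubled)
RTT 2: cwnd = 4 MSS (slow start, doubled)
RTT 3: cwnd = 8 MSS (slow start, doubled)
RTT 4: cwnd = 16 MSS (slow start, doubled)
RTT 5: cwnd = 32 MSS (slow start, doubled)
RTT 6: cwnd = 33 MSS (congestion avoidance, +1)
RTT 7: cwnd = 34 MSS (congestion avoidance, +1)

34


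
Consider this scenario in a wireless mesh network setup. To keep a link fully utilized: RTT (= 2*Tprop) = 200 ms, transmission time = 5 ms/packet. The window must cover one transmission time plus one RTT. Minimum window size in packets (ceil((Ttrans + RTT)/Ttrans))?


Given: Ttrans = 5 ms, RTT = 200 ms (= 2 * Tprop, Tprop = 100 ms)
Time until first ACK returns = Ttrans + RTT = 5 + 200 = 205 ms
Need W * Ttrans >= Ttrans + RTT  ->  W >= (Ttrans + RTT) / Ttrans
(Ttrans + RTT) / Ttrans = 205 / 5 = 41
W_min = ceil(41) = 41

41


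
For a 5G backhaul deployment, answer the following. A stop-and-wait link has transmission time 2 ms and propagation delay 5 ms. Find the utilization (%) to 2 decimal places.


Given: Ttrans = 2 ms, Tprop = 5 ms
RTT = 2 * Tprop = 2 * 5 = 10 ms
U = Ttrans / (Ttrans + RTT)
U = 2 / (2 + 10)
U = 2 / 12 = 0.166667
U% = 16.67%

16.67


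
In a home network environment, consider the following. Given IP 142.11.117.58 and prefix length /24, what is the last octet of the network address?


Given: IP = 142.11.117.58, prefix = /24
Subnet mask = 255.255.255.0
Last octet of IP: 58
Last octet of mask: 0
Network last octet = 58 AND 0 = 0

0


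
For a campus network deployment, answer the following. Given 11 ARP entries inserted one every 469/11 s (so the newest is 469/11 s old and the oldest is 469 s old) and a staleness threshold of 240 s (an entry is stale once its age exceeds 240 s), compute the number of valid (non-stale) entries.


Ages are k * 469/11 s for k = 1..11 (spacing = 42.6364 s).
Entry k is valid iff k * 469/11 <= 240 iff k <= 11 * 240 / 469 = 5.6290
n_valid = floor(5.6290) = 5
(n_stale = 11 - 5 = 6)

5


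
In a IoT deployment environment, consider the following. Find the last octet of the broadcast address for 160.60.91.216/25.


Given: IP = 160.60.91.216, prefix = /25
Host bits = 32 - 25 = 7
Network last octet = 216 AND mask = 128
Host part size = 2^7 - 1 = 127
Broadcast last octet = 128 OR 127 = 255

255


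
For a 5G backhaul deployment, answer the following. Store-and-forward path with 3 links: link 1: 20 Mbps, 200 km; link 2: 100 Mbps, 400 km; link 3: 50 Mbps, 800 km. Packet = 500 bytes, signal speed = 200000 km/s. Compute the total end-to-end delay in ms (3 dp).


Packet = 500 bytes = 4000 bits. Store-and-forward: sum (t_trans + t_prop) per link.
Link 1: t_trans = 4000/(20*10^6) s = 0.2000 ms; t_prop = 200/200000 s = 1.0000 ms; subtotal = 1.2000 ms
Link 2: t_trans = 4000/(100*10^6) s = 0.0400 ms; t_prop = 400/200000 s = 2.0000 ms; subtotal = 2.0400 ms
Link 3: t_trans = 4000/(50*10^6) s = 0.0800 ms; t_prop = 800/200000 s = 4.0000 ms; subtotal = 4.0800 ms
End-to-end = 1.2000 + 2.0400 + 4.0800 = 7.3200 ms -> 7.320 ms (3 dp)

7.320


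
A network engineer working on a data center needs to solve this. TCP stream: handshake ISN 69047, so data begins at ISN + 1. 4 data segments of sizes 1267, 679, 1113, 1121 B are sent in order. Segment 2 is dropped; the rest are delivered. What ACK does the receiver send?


SYN uses sequence number 69047; first data byte = ISN + 1 = 69048.
Segment 1: SEQ = 69048, len = 1267 B, covers [69048, 70314]
Segment 2: SEQ = 70315, len = 679 B, covers [70315, 70993] [LOST]
Segment 3: SEQ = 70994, len = 1113 B, covers [70994, 72106]
Segment 4: SEQ = 72107, len = 1121 B, covers [72107, 73227]
In-order data received: bytes [69048, 70314] (segments 1..1).
Segment 2 missing -> gap begins at byte 70315; later segments buffered out of order.
Cumulative ACK = next expected in-order byte = 69048 + 1267 = 70315

70315


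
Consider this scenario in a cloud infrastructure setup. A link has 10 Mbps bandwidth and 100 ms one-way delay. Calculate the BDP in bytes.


Given: bandwidth = 10 Mbps, delay = 100 ms
BDP in bits = 10 * 10^6 * 100 / 1000
BDP in bits = 1000000
BDP in bytes = 1000000 / 8 = 125000

125000


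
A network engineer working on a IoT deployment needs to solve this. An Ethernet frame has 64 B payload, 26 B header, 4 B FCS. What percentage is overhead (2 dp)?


Given: payload = 64 B, header = 26 B, trailer = 4 B
Overhead bytes = header + trailer = 26 + 4 = 30
Total frame = payload + overhead = 64 + 30 = 94
Overhead % = 30 / 94 * 100 = 31.9149% -> 31.91% (2 dp)

31.91


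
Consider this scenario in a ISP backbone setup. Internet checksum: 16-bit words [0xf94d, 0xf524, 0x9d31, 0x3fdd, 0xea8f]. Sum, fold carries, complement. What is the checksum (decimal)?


Given words: [0xf94d, 0xf524, 0x9d31, 0x3fdd, 0xea8f]
Step 1: Sum all words
Raw sum = 63821 + 62756 + 40241 + 16349 + 60047 = 243214
Step 2: Fold carry: (46606 + 3) = 46609
One's complement = ~46609 & 0xFFFF = 18926

18926


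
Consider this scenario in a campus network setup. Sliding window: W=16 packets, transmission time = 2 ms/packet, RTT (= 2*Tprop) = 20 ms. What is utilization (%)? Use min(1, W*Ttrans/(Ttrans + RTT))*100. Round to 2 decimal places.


Given: W = 16, Ttrans = 2 ms, RTT = 20 ms (= 2 * Tprop, Tprop = 10 ms)
Cycle time = Ttrans + RTT = 2 + 20 = 22 ms (first packet sent until its ACK returns)
W * Ttrans = 16 * 2 = 32 ms of sending per cycle
W * Ttrans / (Ttrans + RTT) = 32 / 22 = 1.454545
U = min(1, 1.454545) = 1.000000
U% = 100.00%

100.00


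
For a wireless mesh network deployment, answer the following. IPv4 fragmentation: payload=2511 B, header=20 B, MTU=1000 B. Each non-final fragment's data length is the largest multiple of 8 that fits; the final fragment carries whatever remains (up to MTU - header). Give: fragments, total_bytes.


Max data per non-final fragment = floor((MTU - header)/8)*8 = floor((1000 - 20)/8)*8 = floor(980/8)*8 = 976 B
Final fragment needs no 8-byte alignment: it can carry up to MTU - header = 980 B
Non-final fragments needed = ceil((payload - 980) / 976) = ceil(1531/976) = ceil(1.5686) = 2
Number of fragments = 2 + 1 = 3
Fragment sizes (data): 2 * 976 B + 559 B (last, 559 <= 980 OK)
Total bytes sent = payload + n_frags * header = 2511 + 3*20 = 2511 + 60 = 2571 B

3, 2571


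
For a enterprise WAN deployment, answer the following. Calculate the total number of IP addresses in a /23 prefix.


Given: CIDR prefix /23
Host bits = 32 - 23 = 9
Total addresses = 2^9 = 512

512


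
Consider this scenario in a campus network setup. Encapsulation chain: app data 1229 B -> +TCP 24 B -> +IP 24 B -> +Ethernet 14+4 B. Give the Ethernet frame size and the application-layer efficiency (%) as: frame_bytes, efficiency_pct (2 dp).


TCP segment = 1229 + 24 = 1253 B
IP packet = 1253 + 24 = 1277 B
Ethernet frame = 1277 + 14 + 4 = 1295 B
Efficiency = app / frame = 1229 / 1295 = 0.949035 = 94.9035% -> 94.90% (2 dp)

1295, 94.90


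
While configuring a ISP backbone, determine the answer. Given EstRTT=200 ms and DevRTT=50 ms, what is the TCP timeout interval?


Given: EstRTT = 200 ms, DevRTT = 50 ms
Timeout = EstRTT + 4 * DevRTT
4 * DevRTT = 4 * 50 = 200
Timeout = 200 + 200 = 400 ms

400


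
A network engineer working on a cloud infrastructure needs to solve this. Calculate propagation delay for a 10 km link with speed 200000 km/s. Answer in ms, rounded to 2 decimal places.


Given: distance = 10 km, speed = 200000 km/s
Delay = distance / speed = 10 / 200000 seconds
Delay in ms = 10 * 1000 / 200000
Delay = 0.0500 ms
Rounded to 2 dp = 0.05 ms

0.05


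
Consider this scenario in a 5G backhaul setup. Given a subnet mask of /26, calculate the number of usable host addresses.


Given: subnet mask /26
Host bits = 32 - 26 = 6
Total addresses = 2^6 = 64
Usable hosts = 64 - 2 (network + broadcast) = 62

62


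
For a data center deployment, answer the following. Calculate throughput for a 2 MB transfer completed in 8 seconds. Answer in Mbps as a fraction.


Given: file = 2 MB, time = 8 s
File in Mb = 2 * 8 = 16 Mb
Throughput = 16 / 8 Mbps
Throughput = 2 Mbps

2


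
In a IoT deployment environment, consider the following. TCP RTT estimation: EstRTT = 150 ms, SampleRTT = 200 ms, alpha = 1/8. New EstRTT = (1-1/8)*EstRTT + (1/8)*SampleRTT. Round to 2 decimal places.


Given: EstRTT = 150 ms, SampleRTT = 200 ms, alpha = 1/8
New EstRTT = (1 - alpha) * EstRTT + alpha * SampleRTT
(7/8) * 150 = 131.25
(1/8) * 200 = 25
New EstRTT = 131.25 + 25 = 156.25 ms -> 156.25 ms (2 dp)

156.25


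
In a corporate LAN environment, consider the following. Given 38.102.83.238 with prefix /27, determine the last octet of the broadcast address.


Given: IP = 38.102.83.238, prefix = /27
Host bits = 32 - 27 = 5
Network last octet = 238 AND mask = 224
Host part size = 2^5 - 1 = 31
Broadcast last octet = 224 OR 31 = 255

255


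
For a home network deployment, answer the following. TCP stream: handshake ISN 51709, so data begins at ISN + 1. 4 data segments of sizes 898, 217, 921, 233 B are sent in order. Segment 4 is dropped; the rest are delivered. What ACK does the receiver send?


SYN uses sequence number 51709; first data byte = ISN + 1 = 51710.
Segment 1: SEQ = 51710, len = 898 B, covers [51710, 52607]
Segment 2: SEQ = 52608, len = 217 B, covers [52608, 52824]
Segment 3: SEQ = 52825, len = 921 B, covers [52825, 53745]
Segment 4: SEQ = 53746, len = 233 B, covers [53746, 53978] [LOST]
In-order data received: bytes [51710, 53745] (segments 1..3).
Segment 4 missing -> gap begins at byte 53746.
Cumulative ACK = next expected in-order byte = 51710 + 898 + 217 + 921 = 53746

53746


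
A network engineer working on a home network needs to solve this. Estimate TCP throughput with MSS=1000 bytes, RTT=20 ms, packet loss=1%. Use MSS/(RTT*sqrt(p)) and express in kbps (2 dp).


Given: MSS = 1000 bytes, RTT = 20 ms, loss = 1%
RTT in seconds = 20 / 1000 = 0.02
Loss rate = 1% = 0.01
sqrt(loss) = sqrt(0.01) = 0.1
Throughput (bytes/s) = 1000 / (0.02 * 0.1) = 500000.0000
Throughput (kbps) = 500000.0000 * 8 / 1000 = 4000.000000 -> 4000.00 kbps (2 dp)

4000.00


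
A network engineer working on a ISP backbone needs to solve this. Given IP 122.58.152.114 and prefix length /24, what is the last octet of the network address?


Given: IP = 122.58.152.114, prefix = /24
Subnet mask = 255.255.255.0
Last octet of IP: 114
Last octet of mask: 0
Network last octet = 114 AND 0 = 0

0


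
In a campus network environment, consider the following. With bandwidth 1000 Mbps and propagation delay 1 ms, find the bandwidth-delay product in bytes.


Given: bandwidth = 1000 Mbps, delay = 1 ms
BDP in bits = 1000 * 10^6 * 1 / 1000
BDP in bits = 1000000
BDP in bytes = 1000000 / 8 = 125000

125000


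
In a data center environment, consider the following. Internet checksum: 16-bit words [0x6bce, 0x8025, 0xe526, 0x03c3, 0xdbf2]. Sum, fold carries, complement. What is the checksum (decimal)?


Given words: [0x6bce, 0x8025, 0xe526, 0x03c3, 0xdbf2]
Step 1: Sum all words
Raw sum = 27598 + 32805 + 58662 + 963 + 56306 = 176334
Step 2: Fold carry: (45262 + 2) = 45264
One's complement = ~45264 & 0xFFFF = 20271

20271


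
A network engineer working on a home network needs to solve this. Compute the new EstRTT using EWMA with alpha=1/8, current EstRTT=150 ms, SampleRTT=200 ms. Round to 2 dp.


Given: EstRTT = 150 ms, SampleRTT = 200 ms, alpha = 1/8
New EstRTT = (1 - alpha) * EstRTT + alpha * SampleRTT
(7/8) * 150 = 131.25
(1/8) * 200 = 25
New EstRTT = 131.25 + 25 = 156.25 ms -> 156.25 ms (2 dp)

156.25


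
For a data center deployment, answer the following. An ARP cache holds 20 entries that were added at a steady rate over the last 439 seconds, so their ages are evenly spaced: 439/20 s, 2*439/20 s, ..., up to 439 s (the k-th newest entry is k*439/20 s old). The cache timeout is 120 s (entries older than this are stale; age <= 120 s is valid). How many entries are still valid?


Ages are k * 439/20 s for k = 1..20 (spacing = 21.9500 s).
Entry k is valid iff k * 439/20 <= 120 iff k <= 20 * 120 / 439 = 5.4670
n_valid = floor(5.4670) = 5
(n_stale = 20 - 5 = 15)

5


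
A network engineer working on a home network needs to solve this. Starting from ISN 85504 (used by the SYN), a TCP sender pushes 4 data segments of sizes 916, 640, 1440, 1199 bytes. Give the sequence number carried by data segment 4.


The SYN occupies sequence number ISN = 85504, so the first data byte is ISN + 1 = 85505.
SEQ of data segment i = (ISN + 1) + sum of payload sizes of segments 1..i-1.
Segment 1: SEQ = 85505, payload = 916 bytes
Segment 2: SEQ = 86421, payload = 640 bytes
Segment 3: SEQ = 87061, payload = 1440 bytes
Segment 4: SEQ = 88501, payload = 1199 bytes
SEQ of segment 4 = 85505 + 916 + 640 + 1440 = 88501

88501


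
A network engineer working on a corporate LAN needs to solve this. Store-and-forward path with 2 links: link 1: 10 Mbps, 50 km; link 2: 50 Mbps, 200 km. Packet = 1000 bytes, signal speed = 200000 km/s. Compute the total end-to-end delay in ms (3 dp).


Packet = 1000 bytes = 8000 bits. Store-and-forward: sum (t_trans + t_prop) per link.
Link 1: t_trans = 8000/(10*10^6) s = 0.8000 ms; t_prop = 50/200000 s = 0.2500 ms; subtotal = 1.0500 ms
Link 2: t_trans = 8000/(50*10^6) s = 0.1600 ms; t_prop = 200/200000 s = 1.0000 ms; subtotal = 1.1600 ms
End-to-end = 1.0500 + 1.1600 = 2.2100 ms -> 2.210 ms (3 dp)

2.210


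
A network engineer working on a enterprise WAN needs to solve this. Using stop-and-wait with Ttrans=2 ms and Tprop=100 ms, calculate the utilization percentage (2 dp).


Given: Ttrans = 2 ms, Tprop = 100 ms
RTT = 2 * Tprop = 2 * 100 = 200 ms
U = Ttrans / (Ttrans + RTT)
U = 2 / (2 + 200)
U = 2 / 202 = 0.009901
U% = 0.99%

0.99


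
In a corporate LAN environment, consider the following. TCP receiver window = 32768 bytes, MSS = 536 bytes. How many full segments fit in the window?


Given: RWND = 32768 bytes, MSS = 536 bytes
Full segments = floor(RWND / MSS)
Full segments = floor(32768 / 536)
Full segments = floor(61.1343) = 61

61


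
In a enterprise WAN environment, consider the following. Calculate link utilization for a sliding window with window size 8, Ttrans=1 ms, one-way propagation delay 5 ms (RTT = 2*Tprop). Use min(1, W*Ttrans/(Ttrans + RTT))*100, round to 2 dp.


Given: W = 8, Ttrans = 1 ms, RTT = 10 ms (= 2 * Tprop, Tprop = 5 ms)
Cycle time = Ttrans + RTT = 1 + 10 = 11 ms (first packet sent until its ACK returns)
W * Ttrans = 8 * 1 = 8 ms of sending per cycle
W * Ttrans / (Ttrans + RTT) = 8 / 11 = 0.727273
U = min(1, 0.727273) = 0.727273
U% = 72.73%

72.73


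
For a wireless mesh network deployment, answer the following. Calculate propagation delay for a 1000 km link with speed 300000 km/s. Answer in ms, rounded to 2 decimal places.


Given: distance = 1000 km, speed = 300000 km/s
Delay = distance / speed = 1000 / 300000 seconds
Delay in ms = 1000 * 1000 / 300000
Delay = 3.3333 ms
Rounded to 2 dp = 3.33 ms

3.33


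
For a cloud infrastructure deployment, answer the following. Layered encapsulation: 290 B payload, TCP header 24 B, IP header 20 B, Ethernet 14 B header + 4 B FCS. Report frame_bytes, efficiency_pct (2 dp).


TCP segment = 290 + 24 = 314 B
IP packet = 314 + 20 = 334 B
Ethernet frame = 334 + 14 + 4 = 352 B
Efficiency = app / frame = 290 / 352 = 0.823864 = 82.3864% -> 82.39% (2 dp)

352, 82.39


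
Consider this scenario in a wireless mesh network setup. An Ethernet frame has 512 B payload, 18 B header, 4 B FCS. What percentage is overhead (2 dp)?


Given: payload = 512 B, header = 18 B, trailer = 4 B
Overhead bytes = header + trailer = 18 + 4 = 22
Total frame = payload + overhead = 512 + 22 = 534
Overhead % = 22 / 534 * 100 = 4.1199% -> 4.12% (2 dp)

4.12


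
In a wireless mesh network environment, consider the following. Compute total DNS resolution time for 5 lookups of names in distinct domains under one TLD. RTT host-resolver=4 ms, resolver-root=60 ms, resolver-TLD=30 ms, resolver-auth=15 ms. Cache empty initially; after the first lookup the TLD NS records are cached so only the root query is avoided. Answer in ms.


Lookup 1 (cold cache): local + root + TLD + auth = 4 + 60 + 30 + 15 = 109 ms
Lookups 2..5 (TLD NS cached -> skip root; new domain -> still ask TLD and auth): local + TLD + auth = 4 + 30 + 15 = 49 ms each
Remaining 4 lookups: 4 * 49 = 196 ms
Total = 109 + 196 = 305 ms

305


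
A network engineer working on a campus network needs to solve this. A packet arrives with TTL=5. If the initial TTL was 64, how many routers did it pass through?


Given: initial TTL = 64, received TTL = 5
Hops = initial TTL - received TTL
Hops = 64 - 5 = 59

59


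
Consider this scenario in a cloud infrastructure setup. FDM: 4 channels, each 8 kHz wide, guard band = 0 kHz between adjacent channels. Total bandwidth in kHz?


Given: 4 channels, 8 kHz each, guard = 0 kHz
Channel bandwidth = 4 * 8 = 32 kHz
Guard bands = 3 gaps * 0 kHz = 0 kHz
Total = 32 + 0 = 32 kHz

32


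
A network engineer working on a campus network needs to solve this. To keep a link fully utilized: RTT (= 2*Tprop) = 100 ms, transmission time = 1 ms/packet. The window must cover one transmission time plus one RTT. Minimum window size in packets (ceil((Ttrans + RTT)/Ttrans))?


Given: Ttrans = 1 ms, RTT = 100 ms (= 2 * Tprop, Tprop = 50 ms)
Time until first ACK returns = Ttrans + RTT = 1 + 100 = 101 ms
Need W * Ttrans >= Ttrans + RTT  ->  W >= (Ttrans + RTT) / Ttrans
(Ttrans + RTT) / Ttrans = 101 / 1 = 101
W_min = ceil(101) = 101

101


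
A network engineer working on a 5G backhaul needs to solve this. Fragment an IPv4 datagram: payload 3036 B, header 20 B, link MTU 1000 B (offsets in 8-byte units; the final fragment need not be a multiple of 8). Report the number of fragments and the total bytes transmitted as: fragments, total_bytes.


Max data per non-final fragment = floor((MTU - header)/8)*8 = floor((1000 - 20)/8)*8 = floor(980/8)*8 = 976 B
Final fragment needs no 8-byte alignment: it can carry up to MTU - header = 980 B
Non-final fragments needed = ceil((payload - 980) / 976) = ceil(2056/976) = ceil(2.1066) = 3
Number of fragments = 3 + 1 = 4
Fragment sizes (data): 3 * 976 B + 108 B (last, 108 <= 980 OK)
Total bytes sent = payload + n_frags * header = 3036 + 4*20 = 3036 + 80 = 3116 B

4, 3116


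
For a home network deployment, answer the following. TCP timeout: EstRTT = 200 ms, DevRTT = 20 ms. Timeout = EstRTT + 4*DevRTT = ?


Given: EstRTT = 200 ms, DevRTT = 20 ms
Timeout = EstRTT + 4 * DevRTT
4 * DevRTT = 4 * 20 = 80
Timeout = 200 + 80 = 280 ms

280


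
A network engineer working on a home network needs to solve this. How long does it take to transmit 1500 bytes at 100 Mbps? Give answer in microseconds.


Given: packet = 1500 bytes, bandwidth = 100 Mbps
Packet in bits = 1500 * 8 = 12000 bits
Bandwidth = 100 * 10^6 = 100000000 bps
Time = 12000 / 100000000 seconds
Time in us = 12000 * 10^6 / 100000000 = 120

120


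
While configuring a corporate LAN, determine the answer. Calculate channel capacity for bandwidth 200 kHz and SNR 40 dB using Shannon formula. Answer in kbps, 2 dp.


Given: B = 200 kHz, SNR = 40 dB
SNR linear = 10^(40/10) = 10000
1 + SNR = 10001
log2(10001) = 13.2878566418
C = 200 * 1000 * 13.2878566418 = 2657571.3284 bps
C = 2657.571328 kbps -> 2657.57 kbps (2 dp)

2657.57


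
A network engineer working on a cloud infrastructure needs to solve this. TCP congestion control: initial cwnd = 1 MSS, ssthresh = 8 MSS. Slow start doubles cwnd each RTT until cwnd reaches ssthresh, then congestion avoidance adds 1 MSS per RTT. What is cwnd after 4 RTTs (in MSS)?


RTT 0: cwnd = 1 MSS (initial)
RTT 1: cwnd = 2 MSS (slow start, doubled)
RTT 2: cwnd = 4 MSS (slow start, doubled)
RTT 3: cwnd = 8 MSS (slow start, doubled)
RTT 4: cwnd = 9 MSS (congestion avoidance, +1)

9


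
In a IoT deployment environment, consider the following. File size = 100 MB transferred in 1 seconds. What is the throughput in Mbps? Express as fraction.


Given: file = 100 MB, time = 1 s
File in Mb = 100 * 8 = 800 Mb
Throughput = 800 / 1 Mbps
Throughput = 800 Mbps

800


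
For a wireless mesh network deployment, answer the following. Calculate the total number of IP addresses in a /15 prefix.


Given: CIDR prefix /15
Host bits = 32 - 15 = 17
Total addresses = 2^17 = 131072

131072


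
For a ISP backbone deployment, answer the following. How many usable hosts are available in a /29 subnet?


Given: subnet mask /29
Host bits = 32 - 29 = 3
Total addresses = 2^3 = 8
Usable hosts = 8 - 2 (network + broadcast) = 6

6


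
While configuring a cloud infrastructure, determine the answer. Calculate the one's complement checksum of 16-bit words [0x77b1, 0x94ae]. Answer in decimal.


Given words: [0x77b1, 0x94ae]
Step 1: Sum all words
Raw sum = 30641 + 38062 = 68703
Step 2: Fold carry: (3167 + 1) = 3168
One's complement = ~3168 & 0xFFFF = 62367

62367


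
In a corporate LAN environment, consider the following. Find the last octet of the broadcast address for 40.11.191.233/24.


Given: IP = 40.11.191.233, prefix = /24
Host bits = 32 - 24 = 8
Network last octet = 233 AND mask = 0
Host part size = 2^8 - 1 = 255
Broadcast last octet = 0 OR 255 = 255

255


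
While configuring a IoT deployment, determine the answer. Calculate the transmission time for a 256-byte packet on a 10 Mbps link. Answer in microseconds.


Given: packet = 256 bytes, bandwidth = 10 Mbps
Packet in bits = 256 * 8 = 2048 bits
Bandwidth = 10 * 10^6 = 10000000 bps
Time = 2048 / 10000000 seconds
Time in us = 2048 * 10^6 / 10000000 = 204.8

204.8


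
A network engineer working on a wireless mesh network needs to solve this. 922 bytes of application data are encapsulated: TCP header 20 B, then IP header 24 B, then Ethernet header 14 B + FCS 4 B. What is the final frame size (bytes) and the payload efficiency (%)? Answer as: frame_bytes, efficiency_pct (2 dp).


TCP segment = 922 + 20 = 942 B
IP packet = 942 + 24 = 966 B
Ethernet frame = 966 + 14 + 4 = 984 B
Efficiency = app / frame = 922 / 984 = 0.936992 = 93.6992% -> 93.70% (2 dp)

984, 93.70


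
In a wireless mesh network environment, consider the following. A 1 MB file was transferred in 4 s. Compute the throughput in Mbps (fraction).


Given: file = 1 MB, time = 4 s
File in Mb = 1 * 8 = 8 Mb
Throughput = 8 / 4 Mbps
Throughput = 2 Mbps

2


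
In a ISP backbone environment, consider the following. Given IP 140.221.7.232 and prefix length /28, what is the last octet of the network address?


Given: IP = 140.221.7.232, prefix = /28
Subnet mask = 255.255.255.240
Last octet of IP: 232
Last octet of mask: 240
Network last octet = 232 AND 240 = 224

224


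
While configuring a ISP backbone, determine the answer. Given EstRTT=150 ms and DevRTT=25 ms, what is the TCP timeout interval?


Given: EstRTT = 150 ms, DevRTT = 25 ms
Timeout = EstRTT + 4 * DevRTT
4 * DevRTT = 4 * 25 = 100
Timeout = 150 + 100 = 250 ms

250


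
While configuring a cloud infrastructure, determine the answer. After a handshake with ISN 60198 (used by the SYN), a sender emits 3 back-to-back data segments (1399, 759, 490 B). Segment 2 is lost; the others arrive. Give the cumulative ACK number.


SYN uses sequence number 60198; first data byte = ISN + 1 = 60199.
Segment 1: SEQ = 60199, len = 1399 B, covers [60199, 61597]
Segment 2: SEQ = 61598, len = 759 B, covers [61598, 62356] [LOST]
Segment 3: SEQ = 62357, len = 490 B, covers [62357, 62846]
In-order data received: bytes [60199, 61597] (segments 1..1).
Segment 2 missing -> gap begins at byte 61598; later segments buffered out of order.
Cumulative ACK = next expected in-order byte = 60199 + 1399 = 61598

61598


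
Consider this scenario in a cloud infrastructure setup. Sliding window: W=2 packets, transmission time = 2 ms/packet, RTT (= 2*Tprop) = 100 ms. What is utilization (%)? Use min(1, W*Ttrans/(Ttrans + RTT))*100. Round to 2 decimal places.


Given: W = 2, Ttrans = 2 ms, RTT = 100 ms (= 2 * Tprop, Tprop = 50 ms)
Cycle time = Ttrans + RTT = 2 + 100 = 102 ms (first packet sent until its ACK returns)
W * Ttrans = 2 * 2 = 4 ms of sending per cycle
W * Ttrans / (Ttrans + RTT) = 4 / 102 = 0.039216
U = min(1, 0.039216) = 0.039216
U% = 3.92%

3.92


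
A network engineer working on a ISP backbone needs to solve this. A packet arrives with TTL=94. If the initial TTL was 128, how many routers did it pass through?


Given: initial TTL = 128, received TTL = 94
Hops = initial TTL - received TTL
Hops = 128 - 94 = 34

34


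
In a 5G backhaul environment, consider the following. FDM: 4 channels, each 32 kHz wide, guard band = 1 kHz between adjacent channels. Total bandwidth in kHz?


Given: 4 channels, 32 kHz each, guard = 1 kHz
Channel bandwidth = 4 * 32 = 128 kHz
Guard bands = 3 gaps * 1 kHz = 3 kHz
Total = 128 + 3 = 131 kHz

131


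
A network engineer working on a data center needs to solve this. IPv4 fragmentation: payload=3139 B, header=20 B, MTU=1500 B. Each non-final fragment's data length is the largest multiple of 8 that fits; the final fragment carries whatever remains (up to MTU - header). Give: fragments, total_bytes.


Max data per non-final fragment = floor((MTU - header)/8)*8 = floor((1500 - 20)/8)*8 = floor(1480/8)*8 = 1480 B
Final fragment needs no 8-byte alignment: it can carry up to MTU - header = 1480 B
Non-final fragments needed = ceil((payload - 1480) / 1480) = ceil(1659/1480) = ceil(1.1209) = 2
Number of fragments = 2 + 1 = 3
Fragment sizes (data): 2 * 1480 B + 179 B (last, 179 <= 1480 OK)
Total bytes sent = payload + n_frags * header = 3139 + 3*20 = 3139 + 60 = 3199 B

3, 3199


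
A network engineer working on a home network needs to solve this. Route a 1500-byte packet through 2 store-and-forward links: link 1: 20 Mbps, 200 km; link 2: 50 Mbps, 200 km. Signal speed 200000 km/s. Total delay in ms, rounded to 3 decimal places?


Packet = 1500 bytes = 12000 bits. Store-and-forward: sum (t_trans + t_prop) per link.
Link 1: t_trans = 12000/(20*10^6) s = 0.6000 ms; t_prop = 200/200000 s = 1.0000 ms; subtotal = 1.6000 ms
Link 2: t_trans = 12000/(50*10^6) s = 0.2400 ms; t_prop = 200/200000 s = 1.0000 ms; subtotal = 1.2400 ms
End-to-end = 1.6000 + 1.2400 = 2.8400 ms -> 2.840 ms (3 dp)

2.840


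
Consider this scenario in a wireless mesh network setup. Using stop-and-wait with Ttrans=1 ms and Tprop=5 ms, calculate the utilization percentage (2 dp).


Given: Ttrans = 1 ms, Tprop = 5 ms
RTT = 2 * Tprop = 2 * 5 = 10 ms
U = Ttrans / (Ttrans + RTT)
U = 1 / (1 + 10)
U = 1 / 11 = 0.090909
U% = 9.09%

9.09


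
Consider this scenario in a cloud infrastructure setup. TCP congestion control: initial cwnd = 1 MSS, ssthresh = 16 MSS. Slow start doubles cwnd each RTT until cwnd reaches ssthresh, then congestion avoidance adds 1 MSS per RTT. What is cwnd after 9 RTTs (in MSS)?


RTT 0: cwnd = 1 MSS (initial)
RTT 1: cwnd = 2 MSS (slow start, doubled)
RTT 2: cwnd = 4 MSS (slow start, doubled)
RTT 3: cwnd = 8 MSS (slow start, doubled)
RTT 4: cwnd = 16 MSS (slow start, doubled)
RTT 5: cwnd = 17 MSS (congestion avoidance, +1)
RTT 6: cwnd = 18 MSS (congestion avoidance, +1)
RTT 7: cwnd = 19 MSS (congestion avoidance, +1)
RTT 8: cwnd = 20 MSS (congestion avoidance, +1)
RTT 9: cwnd = 21 MSS (congestion avoidance, +1)

21


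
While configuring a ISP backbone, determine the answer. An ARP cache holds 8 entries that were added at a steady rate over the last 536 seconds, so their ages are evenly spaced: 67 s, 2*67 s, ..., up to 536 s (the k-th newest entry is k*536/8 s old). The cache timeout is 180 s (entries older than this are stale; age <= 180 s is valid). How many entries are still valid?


Ages are k * 536/8 s for k = 1..8 (spacing = 67.0000 s).
Entry k is valid iff k * 536/8 <= 180 iff k <= 8 * 180 / 536 = 2.6866
n_valid = floor(2.6866) = 2
(n_stale = 8 - 2 = 6)

2


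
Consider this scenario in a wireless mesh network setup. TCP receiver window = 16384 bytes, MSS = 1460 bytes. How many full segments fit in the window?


Given: RWND = 16384 bytes, MSS = 1460 bytes
Full segments = floor(RWND / MSS)
Full segments = floor(16384 / 1460)
Full segments = floor(11.2219) = 11

11


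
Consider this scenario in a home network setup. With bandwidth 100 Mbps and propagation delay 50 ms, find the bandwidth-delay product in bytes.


Given: bandwidth = 100 Mbps, delay = 50 ms
BDP in bits = 100 * 10^6 * 50 / 1000
BDP in bits = 5000000
BDP in bytes = 5000000 / 8 = 625000

625000


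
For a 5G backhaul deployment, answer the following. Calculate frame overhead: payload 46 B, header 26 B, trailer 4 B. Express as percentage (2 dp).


Given: payload = 46 B, header = 26 B, trailer = 4 B
Overhead bytes = header + trailer = 26 + 4 = 30
Total frame = payload + overhead = 46 + 30 = 76
Overhead % = 30 / 76 * 100 = 39.4737% -> 39.47% (2 dp)

39.47


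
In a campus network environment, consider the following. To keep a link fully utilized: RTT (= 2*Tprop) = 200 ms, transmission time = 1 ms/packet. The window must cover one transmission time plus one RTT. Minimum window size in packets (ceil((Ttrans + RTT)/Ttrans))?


Given: Ttrans = 1 ms, RTT = 200 ms (= 2 * Tprop, Tprop = 100 ms)
Time until first ACK returns = Ttrans + RTT = 1 + 200 = 201 ms
Need W * Ttrans >= Ttrans + RTT  ->  W >= (Ttrans + RTT) / Ttrans
(Ttrans + RTT) / Ttrans = 201 / 1 = 201
W_min = ceil(201) = 201

201


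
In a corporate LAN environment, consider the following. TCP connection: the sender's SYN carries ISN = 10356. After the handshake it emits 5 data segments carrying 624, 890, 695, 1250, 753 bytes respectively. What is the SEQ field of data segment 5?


The SYN occupies sequence number ISN = 10356, so the first data byte is ISN + 1 = 10357.
SEQ of data segment i = (ISN + 1) + sum of payload sizes of segments 1..i-1.
Segment 1: SEQ = 10357, payload = 624 bytes
Segment 2: SEQ = 10981, payload = 890 bytes
Segment 3: SEQ = 11871, payload = 695 bytes
Segment 4: SEQ = 12566, payload = 1250 bytes
Segment 5: SEQ = 13816, payload = 753 bytes
SEQ of segment 5 = 10357 + 624 + 890 + 695 + 1250 = 13816

13816


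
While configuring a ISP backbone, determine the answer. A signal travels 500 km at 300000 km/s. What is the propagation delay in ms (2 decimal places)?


Given: distance = 500 km, speed = 300000 km/s
Delay = distance / speed = 500 / 300000 seconds
Delay in ms = 500 * 1000 / 300000
Delay = 1.6667 ms
Rounded to 2 dp = 1.67 ms

1.67


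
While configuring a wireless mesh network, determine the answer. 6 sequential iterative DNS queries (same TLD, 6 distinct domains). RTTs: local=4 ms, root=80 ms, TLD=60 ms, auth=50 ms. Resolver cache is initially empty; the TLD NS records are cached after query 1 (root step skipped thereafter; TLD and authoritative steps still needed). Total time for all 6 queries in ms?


Lookup 1 (cold cache): local + root + TLD + auth = 4 + 80 + 60 + 50 = 194 ms
Lookups 2..6 (TLD NS cached -> skip root; new domain -> still ask TLD and auth): local + TLD + auth = 4 + 60 + 50 = 114 ms each
Remaining 5 lookups: 5 * 114 = 570 ms
Total = 194 + 570 = 764 ms

764
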